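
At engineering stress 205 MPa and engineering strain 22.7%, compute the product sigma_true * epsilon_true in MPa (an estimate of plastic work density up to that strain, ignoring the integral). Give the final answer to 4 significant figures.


sigma_true = sigma_eng * (1 + epsilon_eng)
sigma_true = 205 * (1 + 0.227) = 251.535 MPa
epsilon_true = ln(1 + epsilon_eng)
epsilon_true = ln(1 + 0.227) = 0.204572
sigma_true * epsilon_true = 251.535 * 0.204572 = 51.46 MPa


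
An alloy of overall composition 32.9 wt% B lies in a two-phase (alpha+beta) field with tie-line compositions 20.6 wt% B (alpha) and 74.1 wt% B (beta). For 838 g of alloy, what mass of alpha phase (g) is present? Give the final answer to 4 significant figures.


f_alpha = (C_beta - C0) / (C_beta - C_alpha)
f_alpha = (74.1 - 32.9) / (74.1 - 20.6) = 0.770093
m_alpha = f_alpha * m_total = 0.770093 * 838 = 645.3 g


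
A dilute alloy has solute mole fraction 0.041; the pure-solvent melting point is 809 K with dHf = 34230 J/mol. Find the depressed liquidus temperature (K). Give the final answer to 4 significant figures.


dT = R*Tm^2*x / dHf
dT = 8.314 * 809^2 * 0.041 / 34230
dT = 6.51754 K
T_new = 809 - 6.51754 = 802.5 K


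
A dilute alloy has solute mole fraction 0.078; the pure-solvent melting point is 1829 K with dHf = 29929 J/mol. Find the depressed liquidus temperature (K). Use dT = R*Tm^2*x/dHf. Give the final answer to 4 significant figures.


dT = R*Tm^2*x / dHf
dT = 8.314 * 1829^2 * 0.078 / 29929
dT = 72.4836 K
T_new = 1829 - 72.4836 = 1757 K


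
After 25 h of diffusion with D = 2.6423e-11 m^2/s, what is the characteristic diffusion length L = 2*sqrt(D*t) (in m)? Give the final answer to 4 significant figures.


t = 25 hr = 90000 s
Diffusion length = 2*sqrt(D*t)
= 2*sqrt(2.6423e-11 * 90000)
= 3.084e-03 m


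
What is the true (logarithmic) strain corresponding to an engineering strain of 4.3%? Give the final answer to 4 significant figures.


epsilon_true = ln(1 + epsilon_eng)
epsilon_true = ln(1 + 0.043)
epsilon_true = 0.0421


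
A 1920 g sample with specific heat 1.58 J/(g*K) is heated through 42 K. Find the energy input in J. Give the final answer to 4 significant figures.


Q = m * cp * dT
Q = 1920 * 1.58 * 42
Q = 127400 J


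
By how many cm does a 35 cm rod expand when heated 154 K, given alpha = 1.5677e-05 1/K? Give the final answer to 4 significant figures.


dL = L0 * alpha * dT
dL = 35 * 1.5677e-05 * 154
dL = 0.0845 cm


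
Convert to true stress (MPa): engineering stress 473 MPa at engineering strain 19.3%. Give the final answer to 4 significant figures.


sigma_true = sigma_eng * (1 + epsilon_eng)
sigma_true = 473 * (1 + 0.193)
sigma_true = 564.3 MPa


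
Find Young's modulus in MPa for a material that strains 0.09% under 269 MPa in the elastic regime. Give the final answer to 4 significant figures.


E = sigma / epsilon
epsilon = 0.09% = 9e-04
E = 269 / 9e-04
E = 298900 MPa


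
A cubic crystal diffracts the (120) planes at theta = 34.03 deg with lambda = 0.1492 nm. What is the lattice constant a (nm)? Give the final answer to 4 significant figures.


d = lambda / (2*sin(theta))
d = 0.1492 / (2*sin(34.03 deg))
d = 0.133303 nm
a = d * sqrt(h^2+k^2+l^2) = 0.133303 * sqrt(5)
a = 0.2981 nm


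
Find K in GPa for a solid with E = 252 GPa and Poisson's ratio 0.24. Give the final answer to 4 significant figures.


K = E / (3*(1-2*nu))
K = 252 / (3*(1-2*0.24))
K = 161.5 GPa


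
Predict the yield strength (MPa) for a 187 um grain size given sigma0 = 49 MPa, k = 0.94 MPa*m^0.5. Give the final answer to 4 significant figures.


sigma_y = sigma0 + k / sqrt(d)
d = 187 um = 1.87e-04 m
sigma_y = 49 + 0.94 / sqrt(1.87e-04)
sigma_y = 117.7 MPa


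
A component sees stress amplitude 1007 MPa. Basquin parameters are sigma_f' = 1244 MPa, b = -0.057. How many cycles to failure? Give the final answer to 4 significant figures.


sigma_a = sigma_f' * (2*Nf)^b
2*Nf = (sigma_a / sigma_f')^(1/b)
2*Nf = (1007 / 1244)^(1/-0.057)
2*Nf = 40.7725
Nf = 20.39 cycles


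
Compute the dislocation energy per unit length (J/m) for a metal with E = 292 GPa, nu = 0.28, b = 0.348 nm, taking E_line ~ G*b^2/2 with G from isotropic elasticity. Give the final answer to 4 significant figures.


Step 1: G = E / (2*(1+nu))
G = 292 / (2*(1+0.28)) = 114.063 GPa = 1.14063e+11 Pa
Step 2: E_line = G*b^2/2
b = 0.348 nm = 3.48e-10 m
E_line = 0.5 * 1.14063e+11 * (3.48e-10)^2 = 6.907e-09 J/m


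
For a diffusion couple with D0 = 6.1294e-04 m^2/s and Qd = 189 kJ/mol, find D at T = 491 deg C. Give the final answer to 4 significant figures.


D = D0 * exp(-Qd / (R*T))
T = 764.15 K
D = 6.1294e-04 * exp(-189e3 / (8.314 * 764.15))
D = 7.372e-17 m^2/s


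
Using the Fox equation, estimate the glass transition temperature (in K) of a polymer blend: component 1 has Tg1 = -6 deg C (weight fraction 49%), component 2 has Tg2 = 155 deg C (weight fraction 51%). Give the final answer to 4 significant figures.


1/Tg = w1/Tg1 + w2/Tg2 (in Kelvin)
Tg1 = 267.15 K, Tg2 = 428.15 K
1/Tg = 0.49/267.15 + 0.51/428.15
Tg = 330.5 K


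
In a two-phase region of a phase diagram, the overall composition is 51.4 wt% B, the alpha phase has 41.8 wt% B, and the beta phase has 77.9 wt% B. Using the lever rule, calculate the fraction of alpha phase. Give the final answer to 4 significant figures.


f_alpha = (C_beta - C0) / (C_beta - C_alpha)
f_alpha = (77.9 - 51.4) / (77.9 - 41.8)
f_alpha = 0.7341


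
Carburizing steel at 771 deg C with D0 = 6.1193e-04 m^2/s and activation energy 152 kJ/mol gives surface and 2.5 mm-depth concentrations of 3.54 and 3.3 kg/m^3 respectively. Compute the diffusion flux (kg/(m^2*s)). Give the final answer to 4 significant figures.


Step 1: D = D0 * exp(-Qd/(R*T))
T = 771 + 273.15 = 1044.15 K
D = 6.1193e-04 * exp(-152e3 / (8.314 * 1044.15)) = 1.52222e-11 m^2/s
Step 2: J = D * (C1 - C2) / dx
J = 1.52222e-11 * (3.54 - 3.3) / 2.5e-03
J = 1.461e-09 kg/(m^2*s)


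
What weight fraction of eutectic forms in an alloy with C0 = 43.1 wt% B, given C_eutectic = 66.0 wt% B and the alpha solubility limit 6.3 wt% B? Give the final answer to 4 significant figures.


f_primary = (C_e - C0) / (C_e - C_alpha_max)
f_primary = (66.0 - 43.1) / (66.0 - 6.3)
f_primary = 0.383585
f_eutectic = 1 - 0.383585 = 0.6164


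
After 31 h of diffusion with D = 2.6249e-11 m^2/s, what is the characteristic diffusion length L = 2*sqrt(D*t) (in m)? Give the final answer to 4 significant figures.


t = 31 hr = 111600 s
Diffusion length = 2*sqrt(D*t)
= 2*sqrt(2.6249e-11 * 111600)
= 3.423e-03 m


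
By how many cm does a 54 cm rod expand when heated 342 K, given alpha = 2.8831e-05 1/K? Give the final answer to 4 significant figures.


dL = L0 * alpha * dT
dL = 54 * 2.8831e-05 * 342
dL = 0.5325 cm


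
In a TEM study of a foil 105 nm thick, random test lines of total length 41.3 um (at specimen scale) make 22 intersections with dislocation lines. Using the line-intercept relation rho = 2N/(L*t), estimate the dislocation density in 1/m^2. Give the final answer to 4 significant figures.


rho = 2N / (L * t)
L = 41.3 um = 4.13e-05 m, t = 105 nm = 1.05e-07 m
rho = 2 * 22 / (4.13e-05 * 1.05e-07)
rho = 1.015e+13 1/m^2


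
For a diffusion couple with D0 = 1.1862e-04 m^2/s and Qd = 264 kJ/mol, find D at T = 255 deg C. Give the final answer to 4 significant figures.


D = D0 * exp(-Qd / (R*T))
T = 528.15 K
D = 1.1862e-04 * exp(-264e3 / (8.314 * 528.15))
D = 9.19e-31 m^2/s


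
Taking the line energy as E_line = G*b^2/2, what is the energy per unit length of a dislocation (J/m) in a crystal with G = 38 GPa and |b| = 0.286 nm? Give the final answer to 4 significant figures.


E = G*b^2/2
b = 0.286 nm = 2.86e-10 m
G = 38 GPa = 3.8e+10 Pa
E = 0.5 * 3.8e+10 * (2.86e-10)^2
E = 1.554e-09 J/m


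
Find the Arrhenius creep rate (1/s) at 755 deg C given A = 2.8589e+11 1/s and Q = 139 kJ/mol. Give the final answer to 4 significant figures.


rate = A * exp(-Q / (R*T))
T = 755 + 273.15 = 1028.15 K
rate = 2.8589e+11 * exp(-139e3 / (8.314 * 1028.15))
rate = 24780 1/s


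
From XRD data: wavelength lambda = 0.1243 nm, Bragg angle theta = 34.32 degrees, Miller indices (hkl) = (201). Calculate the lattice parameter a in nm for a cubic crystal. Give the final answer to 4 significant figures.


d = lambda / (2*sin(theta))
d = 0.1243 / (2*sin(34.32 deg))
d = 0.110231 nm
a = d * sqrt(h^2+k^2+l^2) = 0.110231 * sqrt(5)
a = 0.2465 nm


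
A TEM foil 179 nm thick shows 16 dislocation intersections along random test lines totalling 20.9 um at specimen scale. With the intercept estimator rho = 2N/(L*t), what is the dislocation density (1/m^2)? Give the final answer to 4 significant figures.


rho = 2N / (L * t)
L = 20.9 um = 2.09e-05 m, t = 179 nm = 1.79e-07 m
rho = 2 * 16 / (2.09e-05 * 1.79e-07)
rho = 8.554e+12 1/m^2


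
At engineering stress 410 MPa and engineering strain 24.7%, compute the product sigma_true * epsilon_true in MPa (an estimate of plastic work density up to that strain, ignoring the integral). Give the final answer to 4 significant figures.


sigma_true = sigma_eng * (1 + epsilon_eng)
sigma_true = 410 * (1 + 0.247) = 511.27 MPa
epsilon_true = ln(1 + epsilon_eng)
epsilon_true = ln(1 + 0.247) = 0.220741
sigma_true * epsilon_true = 511.27 * 0.220741 = 112.9 MPa


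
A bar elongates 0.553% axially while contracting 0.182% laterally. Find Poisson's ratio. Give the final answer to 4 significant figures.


nu = -epsilon_lat / epsilon_axial
Lateral strain is contraction (negative), so using magnitudes:
nu = 0.182 / 0.553
nu = 0.3291


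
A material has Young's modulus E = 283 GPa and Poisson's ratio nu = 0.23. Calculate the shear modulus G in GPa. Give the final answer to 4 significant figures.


G = E / (2*(1+nu))
G = 283 / (2*(1+0.23))
G = 115 GPa


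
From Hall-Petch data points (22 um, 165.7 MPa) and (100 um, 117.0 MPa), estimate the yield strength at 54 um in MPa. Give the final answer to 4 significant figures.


sigma_y = sigma0 + k / sqrt(d)
1/sqrt(d1) = 1/sqrt(2.2e-05) = 213.201;  1/sqrt(d2) = 100
k = (sigma1 - sigma2) / (1/sqrt(d1) - 1/sqrt(d2)) = (165.7 - 117.0) / (213.201 - 100) = 0.430209 MPa*m^0.5
sigma0 = sigma1 - k/sqrt(d1) = 165.7 - 0.430209*213.201 = 73.9791 MPa
sigma_y(d3) = 73.9791 + 0.430209 / sqrt(5.4e-05) = 132.5 MPa


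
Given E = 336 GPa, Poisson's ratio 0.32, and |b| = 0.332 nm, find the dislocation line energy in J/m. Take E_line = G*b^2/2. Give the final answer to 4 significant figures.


Step 1: G = E / (2*(1+nu))
G = 336 / (2*(1+0.32)) = 127.273 GPa = 1.27273e+11 Pa
Step 2: E_line = G*b^2/2
b = 0.332 nm = 3.32e-10 m
E_line = 0.5 * 1.27273e+11 * (3.32e-10)^2 = 7.014e-09 J/m


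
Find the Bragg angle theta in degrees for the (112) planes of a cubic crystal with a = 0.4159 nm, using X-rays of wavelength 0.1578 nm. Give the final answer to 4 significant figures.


d = a / sqrt(h^2+k^2+l^2)
d = 0.4159 / sqrt(6) = 0.16979 nm
lambda = 2*d*sin(theta)  =>  sin(theta) = lambda / (2*d)
sin(theta) = 0.1578 / (2 * 0.16979) = 0.46469
theta = 27.69 deg


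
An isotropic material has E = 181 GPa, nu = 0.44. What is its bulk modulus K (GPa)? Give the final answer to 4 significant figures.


K = E / (3*(1-2*nu))
K = 181 / (3*(1-2*0.44))
K = 502.8 GPa


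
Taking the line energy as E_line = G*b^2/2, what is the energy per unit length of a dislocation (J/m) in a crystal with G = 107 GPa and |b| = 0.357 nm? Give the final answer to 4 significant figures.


E = G*b^2/2
b = 0.357 nm = 3.57e-10 m
G = 107 GPa = 1.07e+11 Pa
E = 0.5 * 1.07e+11 * (3.57e-10)^2
E = 6.819e-09 J/m


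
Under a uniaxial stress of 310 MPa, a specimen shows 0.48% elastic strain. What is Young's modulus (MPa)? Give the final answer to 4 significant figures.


E = sigma / epsilon
epsilon = 0.48% = 4.8e-03
E = 310 / 4.8e-03
E = 64580 MPa


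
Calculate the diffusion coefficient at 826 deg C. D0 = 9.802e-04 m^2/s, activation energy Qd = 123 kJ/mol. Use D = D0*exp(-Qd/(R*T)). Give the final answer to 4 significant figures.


D = D0 * exp(-Qd / (R*T))
T = 1099.15 K
D = 9.802e-04 * exp(-123e3 / (8.314 * 1099.15))
D = 1.399e-09 m^2/s


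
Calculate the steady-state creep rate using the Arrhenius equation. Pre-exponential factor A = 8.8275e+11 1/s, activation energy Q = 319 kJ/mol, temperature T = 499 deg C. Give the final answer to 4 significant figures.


rate = A * exp(-Q / (R*T))
T = 499 + 273.15 = 772.15 K
rate = 8.8275e+11 * exp(-319e3 / (8.314 * 772.15))
rate = 2.319e-10 1/s


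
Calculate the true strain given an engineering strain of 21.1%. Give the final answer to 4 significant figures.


epsilon_true = ln(1 + epsilon_eng)
epsilon_true = ln(1 + 0.211)
epsilon_true = 0.1914


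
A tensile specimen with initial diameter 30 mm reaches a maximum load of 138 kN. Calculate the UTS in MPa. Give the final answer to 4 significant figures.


A0 = pi*(d/2)^2 = pi*(30/2)^2 = 706.858 mm^2
UTS = F_max / A0 = 138*1000 / 706.858
UTS = 195.2 MPa


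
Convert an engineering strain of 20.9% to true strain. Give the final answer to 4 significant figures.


epsilon_true = ln(1 + epsilon_eng)
epsilon_true = ln(1 + 0.209)
epsilon_true = 0.1898


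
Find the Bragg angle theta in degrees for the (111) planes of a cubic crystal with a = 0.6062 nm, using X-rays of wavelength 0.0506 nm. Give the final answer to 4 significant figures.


d = a / sqrt(h^2+k^2+l^2)
d = 0.6062 / sqrt(3) = 0.34999 nm
lambda = 2*d*sin(theta)  =>  sin(theta) = lambda / (2*d)
sin(theta) = 0.0506 / (2 * 0.34999) = 0.0722878
theta = 4.145 deg


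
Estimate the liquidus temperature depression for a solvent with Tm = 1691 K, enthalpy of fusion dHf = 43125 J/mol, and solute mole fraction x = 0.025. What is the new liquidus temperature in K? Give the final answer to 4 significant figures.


dT = R*Tm^2*x / dHf
dT = 8.314 * 1691^2 * 0.025 / 43125
dT = 13.7819 K
T_new = 1691 - 13.7819 = 1677 K


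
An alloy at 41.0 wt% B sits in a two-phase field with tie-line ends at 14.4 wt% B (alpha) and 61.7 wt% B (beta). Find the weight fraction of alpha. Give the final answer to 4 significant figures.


f_alpha = (C_beta - C0) / (C_beta - C_alpha)
f_alpha = (61.7 - 41.0) / (61.7 - 14.4)
f_alpha = 0.4376


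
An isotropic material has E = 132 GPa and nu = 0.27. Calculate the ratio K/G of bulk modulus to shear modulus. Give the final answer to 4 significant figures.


G = E / (2*(1+nu))
G = 132 / (2*(1+0.27)) = 51.9685 GPa
K = E / (3*(1-2*nu))
K = 132 / (3*(1-2*0.27)) = 95.6522 GPa
K/G = 95.6522 / 51.9685 = 1.841


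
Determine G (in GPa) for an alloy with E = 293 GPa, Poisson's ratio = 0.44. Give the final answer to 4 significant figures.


G = E / (2*(1+nu))
G = 293 / (2*(1+0.44))
G = 101.7 GPa


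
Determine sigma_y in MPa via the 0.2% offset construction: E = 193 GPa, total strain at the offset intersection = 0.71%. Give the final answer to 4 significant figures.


Offset strain = 0.002
Elastic strain at yield = total_strain - offset = 7.1e-03 - 0.002 = 5.1e-03
sigma_y = E * elastic_strain = 193000 * 5.1e-03
sigma_y = 984.3 MPa


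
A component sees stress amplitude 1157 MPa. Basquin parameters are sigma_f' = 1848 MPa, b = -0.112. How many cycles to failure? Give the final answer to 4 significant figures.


sigma_a = sigma_f' * (2*Nf)^b
2*Nf = (sigma_a / sigma_f')^(1/b)
2*Nf = (1157 / 1848)^(1/-0.112)
2*Nf = 65.4321
Nf = 32.72 cycles


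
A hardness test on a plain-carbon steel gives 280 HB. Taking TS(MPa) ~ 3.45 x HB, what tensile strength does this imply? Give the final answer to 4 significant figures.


TS (MPa) = 3.45 * HB
TS = 3.45 * 280
TS = 966 MPa


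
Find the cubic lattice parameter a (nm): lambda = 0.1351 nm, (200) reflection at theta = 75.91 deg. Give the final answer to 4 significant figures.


d = lambda / (2*sin(theta))
d = 0.1351 / (2*sin(75.91 deg))
d = 0.0696453 nm
a = d * sqrt(h^2+k^2+l^2) = 0.0696453 * sqrt(4)
a = 0.1393 nm


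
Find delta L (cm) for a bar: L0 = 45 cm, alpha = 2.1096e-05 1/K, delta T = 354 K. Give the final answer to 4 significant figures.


dL = L0 * alpha * dT
dL = 45 * 2.1096e-05 * 354
dL = 0.3361 cm


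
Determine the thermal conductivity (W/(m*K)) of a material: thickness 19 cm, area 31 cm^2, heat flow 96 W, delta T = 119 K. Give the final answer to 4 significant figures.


k = Q*L / (A*dT)
L = 0.19 m, A = 3.1e-03 m^2
k = 96 * 0.19 / (3.1e-03 * 119)
k = 49.44 W/(m*K)


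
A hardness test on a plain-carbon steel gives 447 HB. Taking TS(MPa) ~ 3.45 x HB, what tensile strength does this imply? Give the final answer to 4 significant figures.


TS (MPa) = 3.45 * HB
TS = 3.45 * 447
TS = 1542 MPa


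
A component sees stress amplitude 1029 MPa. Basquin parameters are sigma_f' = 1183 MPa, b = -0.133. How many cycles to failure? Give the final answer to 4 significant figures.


sigma_a = sigma_f' * (2*Nf)^b
2*Nf = (sigma_a / sigma_f')^(1/b)
2*Nf = (1029 / 1183)^(1/-0.133)
2*Nf = 2.8537
Nf = 1.427 cycles


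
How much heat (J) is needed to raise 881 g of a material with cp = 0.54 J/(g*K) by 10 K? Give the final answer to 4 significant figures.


Q = m * cp * dT
Q = 881 * 0.54 * 10
Q = 4757 J


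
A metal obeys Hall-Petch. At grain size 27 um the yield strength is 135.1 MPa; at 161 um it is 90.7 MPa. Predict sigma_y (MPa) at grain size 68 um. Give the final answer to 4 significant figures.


sigma_y = sigma0 + k / sqrt(d)
1/sqrt(d1) = 1/sqrt(2.7e-05) = 192.45;  1/sqrt(d2) = 78.811
k = (sigma1 - sigma2) / (1/sqrt(d1) - 1/sqrt(d2)) = (135.1 - 90.7) / (192.45 - 78.811) = 0.390711 MPa*m^0.5
sigma0 = sigma1 - k/sqrt(d1) = 135.1 - 0.390711*192.45 = 59.9077 MPa
sigma_y(d3) = 59.9077 + 0.390711 / sqrt(6.8e-05) = 107.3 MPa


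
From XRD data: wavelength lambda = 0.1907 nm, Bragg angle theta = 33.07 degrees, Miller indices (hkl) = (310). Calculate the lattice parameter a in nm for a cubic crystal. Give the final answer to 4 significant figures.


d = lambda / (2*sin(theta))
d = 0.1907 / (2*sin(33.07 deg))
d = 0.174741 nm
a = d * sqrt(h^2+k^2+l^2) = 0.174741 * sqrt(10)
a = 0.5526 nm


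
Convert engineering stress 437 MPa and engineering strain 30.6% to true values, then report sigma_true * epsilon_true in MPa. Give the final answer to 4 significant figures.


sigma_true = sigma_eng * (1 + epsilon_eng)
sigma_true = 437 * (1 + 0.306) = 570.722 MPa
epsilon_true = ln(1 + epsilon_eng)
epsilon_true = ln(1 + 0.306) = 0.266969
sigma_true * epsilon_true = 570.722 * 0.266969 = 152.4 MPa


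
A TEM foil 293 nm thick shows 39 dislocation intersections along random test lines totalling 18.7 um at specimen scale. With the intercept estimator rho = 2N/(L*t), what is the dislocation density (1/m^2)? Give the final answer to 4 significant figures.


rho = 2N / (L * t)
L = 18.7 um = 1.87e-05 m, t = 293 nm = 2.93e-07 m
rho = 2 * 39 / (1.87e-05 * 2.93e-07)
rho = 1.424e+13 1/m^2


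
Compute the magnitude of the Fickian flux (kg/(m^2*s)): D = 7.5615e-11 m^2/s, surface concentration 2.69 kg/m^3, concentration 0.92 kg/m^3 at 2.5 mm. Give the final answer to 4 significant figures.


J = -D * (dC/dx) = D * (C1 - C2) / dx
J = 7.5615e-11 * (2.69 - 0.92) / 2.5e-03
J = 5.354e-08 kg/(m^2*s)


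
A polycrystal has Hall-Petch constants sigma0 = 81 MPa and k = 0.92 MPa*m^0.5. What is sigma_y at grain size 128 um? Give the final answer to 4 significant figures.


sigma_y = sigma0 + k / sqrt(d)
d = 128 um = 1.28e-04 m
sigma_y = 81 + 0.92 / sqrt(1.28e-04)
sigma_y = 162.3 MPa


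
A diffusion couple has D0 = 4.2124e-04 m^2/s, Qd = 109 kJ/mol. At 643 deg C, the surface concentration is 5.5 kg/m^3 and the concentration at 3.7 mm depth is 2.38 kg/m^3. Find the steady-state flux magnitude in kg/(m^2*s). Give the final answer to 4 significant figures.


Step 1: D = D0 * exp(-Qd/(R*T))
T = 643 + 273.15 = 916.15 K
D = 4.2124e-04 * exp(-109e3 / (8.314 * 916.15)) = 2.5682e-10 m^2/s
Step 2: J = D * (C1 - C2) / dx
J = 2.5682e-10 * (5.5 - 2.38) / 3.7e-03
J = 2.166e-07 kg/(m^2*s)


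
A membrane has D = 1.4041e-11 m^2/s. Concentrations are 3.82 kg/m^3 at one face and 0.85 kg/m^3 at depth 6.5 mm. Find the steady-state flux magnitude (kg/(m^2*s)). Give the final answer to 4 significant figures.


J = -D * (dC/dx) = D * (C1 - C2) / dx
J = 1.4041e-11 * (3.82 - 0.85) / 6.5e-03
J = 6.416e-09 kg/(m^2*s)


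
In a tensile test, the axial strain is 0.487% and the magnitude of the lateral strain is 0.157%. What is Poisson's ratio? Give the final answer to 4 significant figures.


nu = -epsilon_lat / epsilon_axial
Lateral strain is contraction (negative), so using magnitudes:
nu = 0.157 / 0.487
nu = 0.3224


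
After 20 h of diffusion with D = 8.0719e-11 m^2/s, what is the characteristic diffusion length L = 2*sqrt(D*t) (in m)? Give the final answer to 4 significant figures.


t = 20 hr = 72000 s
Diffusion length = 2*sqrt(D*t)
= 2*sqrt(8.0719e-11 * 72000)
= 4.822e-03 m


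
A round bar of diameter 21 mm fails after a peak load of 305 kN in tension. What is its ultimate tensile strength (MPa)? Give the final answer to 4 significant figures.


A0 = pi*(d/2)^2 = pi*(21/2)^2 = 346.361 mm^2
UTS = F_max / A0 = 305*1000 / 346.361
UTS = 880.6 MPa


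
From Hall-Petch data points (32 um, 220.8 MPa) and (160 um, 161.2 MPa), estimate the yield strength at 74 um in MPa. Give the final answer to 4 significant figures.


sigma_y = sigma0 + k / sqrt(d)
1/sqrt(d1) = 1/sqrt(3.2e-05) = 176.777;  1/sqrt(d2) = 79.0569
k = (sigma1 - sigma2) / (1/sqrt(d1) - 1/sqrt(d2)) = (220.8 - 161.2) / (176.777 - 79.0569) = 0.609907 MPa*m^0.5
sigma0 = sigma1 - k/sqrt(d1) = 220.8 - 0.609907*176.777 = 112.983 MPa
sigma_y(d3) = 112.983 + 0.609907 / sqrt(7.4e-05) = 183.9 MPa


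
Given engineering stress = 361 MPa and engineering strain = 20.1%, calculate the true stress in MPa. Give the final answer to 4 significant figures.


sigma_true = sigma_eng * (1 + epsilon_eng)
sigma_true = 361 * (1 + 0.201)
sigma_true = 433.6 MPa


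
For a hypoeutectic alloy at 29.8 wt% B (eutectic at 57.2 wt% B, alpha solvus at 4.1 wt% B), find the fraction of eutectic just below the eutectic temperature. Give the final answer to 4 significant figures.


f_primary = (C_e - C0) / (C_e - C_alpha_max)
f_primary = (57.2 - 29.8) / (57.2 - 4.1)
f_primary = 0.516008
f_eutectic = 1 - 0.516008 = 0.484


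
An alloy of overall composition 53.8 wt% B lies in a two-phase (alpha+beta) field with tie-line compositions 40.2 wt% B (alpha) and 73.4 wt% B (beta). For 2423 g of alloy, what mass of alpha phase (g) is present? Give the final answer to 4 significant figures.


f_alpha = (C_beta - C0) / (C_beta - C_alpha)
f_alpha = (73.4 - 53.8) / (73.4 - 40.2) = 0.590361
m_alpha = f_alpha * m_total = 0.590361 * 2423 = 1430 g


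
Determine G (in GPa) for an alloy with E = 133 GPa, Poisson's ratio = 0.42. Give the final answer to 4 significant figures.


G = E / (2*(1+nu))
G = 133 / (2*(1+0.42))
G = 46.83 GPa


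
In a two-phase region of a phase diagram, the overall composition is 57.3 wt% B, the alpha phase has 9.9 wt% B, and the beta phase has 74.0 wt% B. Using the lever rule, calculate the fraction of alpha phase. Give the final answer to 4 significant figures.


f_alpha = (C_beta - C0) / (C_beta - C_alpha)
f_alpha = (74.0 - 57.3) / (74.0 - 9.9)
f_alpha = 0.2605


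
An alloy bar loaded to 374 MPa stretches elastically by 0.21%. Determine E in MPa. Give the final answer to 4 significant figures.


E = sigma / epsilon
epsilon = 0.21% = 2.1e-03
E = 374 / 2.1e-03
E = 178100 MPa


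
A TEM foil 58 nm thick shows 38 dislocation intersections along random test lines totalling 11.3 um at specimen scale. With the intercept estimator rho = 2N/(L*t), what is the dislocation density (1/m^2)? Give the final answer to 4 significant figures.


rho = 2N / (L * t)
L = 11.3 um = 1.13e-05 m, t = 58 nm = 5.8e-08 m
rho = 2 * 38 / (1.13e-05 * 5.8e-08)
rho = 1.16e+14 1/m^2


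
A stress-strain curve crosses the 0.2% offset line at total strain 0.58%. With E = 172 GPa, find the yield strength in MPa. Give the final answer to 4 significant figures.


Offset strain = 0.002
Elastic strain at yield = total_strain - offset = 5.8e-03 - 0.002 = 3.8e-03
sigma_y = E * elastic_strain = 172000 * 3.8e-03
sigma_y = 653.6 MPa


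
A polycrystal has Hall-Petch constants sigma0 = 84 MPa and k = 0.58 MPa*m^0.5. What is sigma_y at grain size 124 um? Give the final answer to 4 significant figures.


sigma_y = sigma0 + k / sqrt(d)
d = 124 um = 1.24e-04 m
sigma_y = 84 + 0.58 / sqrt(1.24e-04)
sigma_y = 136.1 MPa


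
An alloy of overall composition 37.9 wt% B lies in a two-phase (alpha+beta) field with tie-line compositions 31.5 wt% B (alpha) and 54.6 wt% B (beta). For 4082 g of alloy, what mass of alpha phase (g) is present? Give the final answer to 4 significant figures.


f_alpha = (C_beta - C0) / (C_beta - C_alpha)
f_alpha = (54.6 - 37.9) / (54.6 - 31.5) = 0.722944
m_alpha = f_alpha * m_total = 0.722944 * 4082 = 2951 g


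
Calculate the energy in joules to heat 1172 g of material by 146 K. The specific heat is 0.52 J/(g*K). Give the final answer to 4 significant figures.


Q = m * cp * dT
Q = 1172 * 0.52 * 146
Q = 88980 J


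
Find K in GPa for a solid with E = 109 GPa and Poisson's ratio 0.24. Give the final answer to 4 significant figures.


K = E / (3*(1-2*nu))
K = 109 / (3*(1-2*0.24))
K = 69.87 GPa


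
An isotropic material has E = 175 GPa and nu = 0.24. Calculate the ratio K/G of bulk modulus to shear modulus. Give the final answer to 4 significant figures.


G = E / (2*(1+nu))
G = 175 / (2*(1+0.24)) = 70.5645 GPa
K = E / (3*(1-2*nu))
K = 175 / (3*(1-2*0.24)) = 112.179 GPa
K/G = 112.179 / 70.5645 = 1.59


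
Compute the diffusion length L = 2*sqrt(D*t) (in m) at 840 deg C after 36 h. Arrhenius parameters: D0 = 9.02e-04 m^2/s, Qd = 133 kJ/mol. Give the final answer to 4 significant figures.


Step 1: D = D0 * exp(-Qd/(R*T))
T = 1113.15 K
D = 9.02e-04 * exp(-133e3 / (8.314 * 1113.15)) = 5.17544e-10 m^2/s
Step 2: L = 2*sqrt(D*t)
t = 36 h = 129600 s
L = 2*sqrt(5.17544e-10 * 129600) = 0.01638 m


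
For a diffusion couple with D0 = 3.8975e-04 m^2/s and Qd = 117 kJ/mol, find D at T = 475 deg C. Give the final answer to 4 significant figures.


D = D0 * exp(-Qd / (R*T))
T = 748.15 K
D = 3.8975e-04 * exp(-117e3 / (8.314 * 748.15))
D = 2.641e-12 m^2/s


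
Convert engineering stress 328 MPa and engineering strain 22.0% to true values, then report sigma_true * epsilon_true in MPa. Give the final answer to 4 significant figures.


sigma_true = sigma_eng * (1 + epsilon_eng)
sigma_true = 328 * (1 + 0.22) = 400.16 MPa
epsilon_true = ln(1 + epsilon_eng)
epsilon_true = ln(1 + 0.22) = 0.198851
sigma_true * epsilon_true = 400.16 * 0.198851 = 79.57 MPa


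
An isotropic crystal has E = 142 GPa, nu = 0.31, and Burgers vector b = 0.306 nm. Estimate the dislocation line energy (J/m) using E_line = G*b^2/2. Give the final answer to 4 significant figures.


Step 1: G = E / (2*(1+nu))
G = 142 / (2*(1+0.31)) = 54.1985 GPa = 5.41985e+10 Pa
Step 2: E_line = G*b^2/2
b = 0.306 nm = 3.06e-10 m
E_line = 0.5 * 5.41985e+10 * (3.06e-10)^2 = 2.537e-09 J/m


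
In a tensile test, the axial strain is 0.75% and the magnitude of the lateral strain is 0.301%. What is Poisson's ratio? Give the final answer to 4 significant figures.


nu = -epsilon_lat / epsilon_axial
Lateral strain is contraction (negative), so using magnitudes:
nu = 0.301 / 0.75
nu = 0.4013


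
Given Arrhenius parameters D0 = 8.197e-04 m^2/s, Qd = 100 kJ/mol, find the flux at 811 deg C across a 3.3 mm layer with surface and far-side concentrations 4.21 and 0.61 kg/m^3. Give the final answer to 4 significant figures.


Step 1: D = D0 * exp(-Qd/(R*T))
T = 811 + 273.15 = 1084.15 K
D = 8.197e-04 * exp(-100e3 / (8.314 * 1084.15)) = 1.24582e-08 m^2/s
Step 2: J = D * (C1 - C2) / dx
J = 1.24582e-08 * (4.21 - 0.61) / 3.3e-03
J = 1.359e-05 kg/(m^2*s)


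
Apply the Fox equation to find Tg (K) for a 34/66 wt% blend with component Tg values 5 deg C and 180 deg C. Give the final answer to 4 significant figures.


1/Tg = w1/Tg1 + w2/Tg2 (in Kelvin)
Tg1 = 278.15 K, Tg2 = 453.15 K
1/Tg = 0.34/278.15 + 0.66/453.15
Tg = 373.3 K


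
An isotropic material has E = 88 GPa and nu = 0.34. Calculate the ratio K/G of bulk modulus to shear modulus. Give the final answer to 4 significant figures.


G = E / (2*(1+nu))
G = 88 / (2*(1+0.34)) = 32.8358 GPa
K = E / (3*(1-2*nu))
K = 88 / (3*(1-2*0.34)) = 91.6667 GPa
K/G = 91.6667 / 32.8358 = 2.792


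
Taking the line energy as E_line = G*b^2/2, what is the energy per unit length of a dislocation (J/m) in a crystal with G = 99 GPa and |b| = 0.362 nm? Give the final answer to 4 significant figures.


E = G*b^2/2
b = 0.362 nm = 3.62e-10 m
G = 99 GPa = 9.9e+10 Pa
E = 0.5 * 9.9e+10 * (3.62e-10)^2
E = 6.487e-09 J/m


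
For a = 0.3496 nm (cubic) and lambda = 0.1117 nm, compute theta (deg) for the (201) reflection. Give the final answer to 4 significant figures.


d = a / sqrt(h^2+k^2+l^2)
d = 0.3496 / sqrt(5) = 0.156346 nm
lambda = 2*d*sin(theta)  =>  sin(theta) = lambda / (2*d)
sin(theta) = 0.1117 / (2 * 0.156346) = 0.357221
theta = 20.93 deg


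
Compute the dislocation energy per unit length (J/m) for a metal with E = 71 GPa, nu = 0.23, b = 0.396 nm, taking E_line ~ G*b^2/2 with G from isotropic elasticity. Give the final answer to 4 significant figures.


Step 1: G = E / (2*(1+nu))
G = 71 / (2*(1+0.23)) = 28.8618 GPa = 2.88618e+10 Pa
Step 2: E_line = G*b^2/2
b = 0.396 nm = 3.96e-10 m
E_line = 0.5 * 2.88618e+10 * (3.96e-10)^2 = 2.263e-09 J/m


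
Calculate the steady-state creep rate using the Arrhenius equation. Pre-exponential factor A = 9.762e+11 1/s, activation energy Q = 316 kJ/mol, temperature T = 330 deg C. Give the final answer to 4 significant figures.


rate = A * exp(-Q / (R*T))
T = 330 + 273.15 = 603.15 K
rate = 9.762e+11 * exp(-316e3 / (8.314 * 603.15))
rate = 4.188e-16 1/s


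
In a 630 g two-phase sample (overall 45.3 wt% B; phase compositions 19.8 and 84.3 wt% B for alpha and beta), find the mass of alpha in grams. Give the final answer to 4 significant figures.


f_alpha = (C_beta - C0) / (C_beta - C_alpha)
f_alpha = (84.3 - 45.3) / (84.3 - 19.8) = 0.604651
m_alpha = f_alpha * m_total = 0.604651 * 630 = 380.9 g


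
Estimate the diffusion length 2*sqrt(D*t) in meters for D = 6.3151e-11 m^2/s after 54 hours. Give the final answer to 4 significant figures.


t = 54 hr = 194400 s
Diffusion length = 2*sqrt(D*t)
= 2*sqrt(6.3151e-11 * 194400)
= 7.008e-03 m


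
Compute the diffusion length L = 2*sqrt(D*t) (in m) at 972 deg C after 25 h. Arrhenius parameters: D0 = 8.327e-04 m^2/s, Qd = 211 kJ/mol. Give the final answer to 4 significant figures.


Step 1: D = D0 * exp(-Qd/(R*T))
T = 1245.15 K
D = 8.327e-04 * exp(-211e3 / (8.314 * 1245.15)) = 1.17116e-12 m^2/s
Step 2: L = 2*sqrt(D*t)
t = 25 h = 90000 s
L = 2*sqrt(1.17116e-12 * 90000) = 6.493e-04 m


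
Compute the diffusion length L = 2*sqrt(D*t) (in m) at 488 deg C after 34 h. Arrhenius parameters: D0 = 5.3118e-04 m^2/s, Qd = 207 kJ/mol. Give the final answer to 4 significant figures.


Step 1: D = D0 * exp(-Qd/(R*T))
T = 761.15 K
D = 5.3118e-04 * exp(-207e3 / (8.314 * 761.15)) = 3.30489e-18 m^2/s
Step 2: L = 2*sqrt(D*t)
t = 34 h = 122400 s
L = 2*sqrt(3.30489e-18 * 122400) = 1.272e-06 m


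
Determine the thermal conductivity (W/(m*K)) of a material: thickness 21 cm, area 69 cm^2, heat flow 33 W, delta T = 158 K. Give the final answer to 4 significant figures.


k = Q*L / (A*dT)
L = 0.21 m, A = 6.9e-03 m^2
k = 33 * 0.21 / (6.9e-03 * 158)
k = 6.357 W/(m*K)


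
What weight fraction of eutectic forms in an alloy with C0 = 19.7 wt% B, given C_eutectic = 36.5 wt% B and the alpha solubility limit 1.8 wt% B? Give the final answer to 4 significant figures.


f_primary = (C_e - C0) / (C_e - C_alpha_max)
f_primary = (36.5 - 19.7) / (36.5 - 1.8)
f_primary = 0.48415
f_eutectic = 1 - 0.48415 = 0.5159


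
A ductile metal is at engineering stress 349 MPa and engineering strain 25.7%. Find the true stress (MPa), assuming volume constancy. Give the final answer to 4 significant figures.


sigma_true = sigma_eng * (1 + epsilon_eng)
sigma_true = 349 * (1 + 0.257)
sigma_true = 438.7 MPa


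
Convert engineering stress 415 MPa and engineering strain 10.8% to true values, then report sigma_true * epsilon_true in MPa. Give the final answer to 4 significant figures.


sigma_true = sigma_eng * (1 + epsilon_eng)
sigma_true = 415 * (1 + 0.108) = 459.82 MPa
epsilon_true = ln(1 + epsilon_eng)
epsilon_true = ln(1 + 0.108) = 0.102557
sigma_true * epsilon_true = 459.82 * 0.102557 = 47.16 MPa


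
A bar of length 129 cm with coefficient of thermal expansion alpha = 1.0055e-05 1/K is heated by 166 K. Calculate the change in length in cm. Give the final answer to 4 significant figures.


dL = L0 * alpha * dT
dL = 129 * 1.0055e-05 * 166
dL = 0.2153 cm


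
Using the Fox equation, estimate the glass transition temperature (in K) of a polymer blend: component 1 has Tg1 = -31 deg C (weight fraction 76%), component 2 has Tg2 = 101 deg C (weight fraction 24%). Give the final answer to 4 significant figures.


1/Tg = w1/Tg1 + w2/Tg2 (in Kelvin)
Tg1 = 242.15 K, Tg2 = 374.15 K
1/Tg = 0.76/242.15 + 0.24/374.15
Tg = 264.5 K


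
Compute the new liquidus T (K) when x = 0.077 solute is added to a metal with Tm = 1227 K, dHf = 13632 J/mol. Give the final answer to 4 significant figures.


dT = R*Tm^2*x / dHf
dT = 8.314 * 1227^2 * 0.077 / 13632
dT = 70.7018 K
T_new = 1227 - 70.7018 = 1156 K


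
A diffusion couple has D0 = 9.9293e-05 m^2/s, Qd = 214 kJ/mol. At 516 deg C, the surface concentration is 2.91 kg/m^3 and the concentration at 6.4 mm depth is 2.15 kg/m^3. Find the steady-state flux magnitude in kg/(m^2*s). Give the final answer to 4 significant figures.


Step 1: D = D0 * exp(-Qd/(R*T))
T = 516 + 273.15 = 789.15 K
D = 9.9293e-05 * exp(-214e3 / (8.314 * 789.15)) = 6.78468e-19 m^2/s
Step 2: J = D * (C1 - C2) / dx
J = 6.78468e-19 * (2.91 - 2.15) / 6.4e-03
J = 8.057e-17 kg/(m^2*s)


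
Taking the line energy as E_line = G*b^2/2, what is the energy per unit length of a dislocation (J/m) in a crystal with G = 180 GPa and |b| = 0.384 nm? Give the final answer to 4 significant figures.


E = G*b^2/2
b = 0.384 nm = 3.84e-10 m
G = 180 GPa = 1.8e+11 Pa
E = 0.5 * 1.8e+11 * (3.84e-10)^2
E = 1.327e-08 J/m


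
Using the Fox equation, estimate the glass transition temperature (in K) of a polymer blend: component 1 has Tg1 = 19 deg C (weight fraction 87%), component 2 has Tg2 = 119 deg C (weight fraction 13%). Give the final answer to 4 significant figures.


1/Tg = w1/Tg1 + w2/Tg2 (in Kelvin)
Tg1 = 292.15 K, Tg2 = 392.15 K
1/Tg = 0.87/292.15 + 0.13/392.15
Tg = 302.2 K


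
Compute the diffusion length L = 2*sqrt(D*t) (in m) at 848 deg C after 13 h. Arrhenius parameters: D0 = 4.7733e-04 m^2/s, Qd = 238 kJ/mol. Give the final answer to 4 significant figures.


Step 1: D = D0 * exp(-Qd/(R*T))
T = 1121.15 K
D = 4.7733e-04 * exp(-238e3 / (8.314 * 1121.15)) = 3.88994e-15 m^2/s
Step 2: L = 2*sqrt(D*t)
t = 13 h = 46800 s
L = 2*sqrt(3.88994e-15 * 46800) = 2.699e-05 m


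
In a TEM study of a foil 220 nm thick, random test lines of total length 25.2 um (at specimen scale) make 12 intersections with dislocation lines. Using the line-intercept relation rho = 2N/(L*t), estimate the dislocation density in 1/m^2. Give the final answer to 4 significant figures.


rho = 2N / (L * t)
L = 25.2 um = 2.52e-05 m, t = 220 nm = 2.2e-07 m
rho = 2 * 12 / (2.52e-05 * 2.2e-07)
rho = 4.329e+12 1/m^2


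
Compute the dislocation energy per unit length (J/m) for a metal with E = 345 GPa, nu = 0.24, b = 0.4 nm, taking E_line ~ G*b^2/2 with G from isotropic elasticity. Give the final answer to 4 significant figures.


Step 1: G = E / (2*(1+nu))
G = 345 / (2*(1+0.24)) = 139.113 GPa = 1.39113e+11 Pa
Step 2: E_line = G*b^2/2
b = 0.4 nm = 4e-10 m
E_line = 0.5 * 1.39113e+11 * (4e-10)^2 = 1.113e-08 J/m


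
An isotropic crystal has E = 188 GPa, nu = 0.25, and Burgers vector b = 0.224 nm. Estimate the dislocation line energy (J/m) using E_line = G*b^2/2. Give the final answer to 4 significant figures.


Step 1: G = E / (2*(1+nu))
G = 188 / (2*(1+0.25)) = 75.2 GPa = 7.52e+10 Pa
Step 2: E_line = G*b^2/2
b = 0.224 nm = 2.24e-10 m
E_line = 0.5 * 7.52e+10 * (2.24e-10)^2 = 1.887e-09 J/m


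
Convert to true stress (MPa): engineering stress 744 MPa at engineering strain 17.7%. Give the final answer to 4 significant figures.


sigma_true = sigma_eng * (1 + epsilon_eng)
sigma_true = 744 * (1 + 0.177)
sigma_true = 875.7 MPa


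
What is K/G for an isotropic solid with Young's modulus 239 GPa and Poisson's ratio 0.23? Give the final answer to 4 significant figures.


G = E / (2*(1+nu))
G = 239 / (2*(1+0.23)) = 97.1545 GPa
K = E / (3*(1-2*nu))
K = 239 / (3*(1-2*0.23)) = 147.531 GPa
K/G = 147.531 / 97.1545 = 1.519


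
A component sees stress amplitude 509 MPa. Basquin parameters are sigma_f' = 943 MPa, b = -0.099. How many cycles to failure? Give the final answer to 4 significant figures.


sigma_a = sigma_f' * (2*Nf)^b
2*Nf = (sigma_a / sigma_f')^(1/b)
2*Nf = (509 / 943)^(1/-0.099)
2*Nf = 506.978
Nf = 253.5 cycles


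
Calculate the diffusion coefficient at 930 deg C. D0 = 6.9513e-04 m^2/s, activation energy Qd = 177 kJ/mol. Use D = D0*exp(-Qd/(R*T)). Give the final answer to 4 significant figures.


D = D0 * exp(-Qd / (R*T))
T = 1203.15 K
D = 6.9513e-04 * exp(-177e3 / (8.314 * 1203.15))
D = 1.437e-11 m^2/s


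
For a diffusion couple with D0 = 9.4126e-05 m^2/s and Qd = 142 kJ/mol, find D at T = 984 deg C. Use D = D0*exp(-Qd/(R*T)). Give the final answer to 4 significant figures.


D = D0 * exp(-Qd / (R*T))
T = 1257.15 K
D = 9.4126e-05 * exp(-142e3 / (8.314 * 1257.15))
D = 1.184e-10 m^2/s


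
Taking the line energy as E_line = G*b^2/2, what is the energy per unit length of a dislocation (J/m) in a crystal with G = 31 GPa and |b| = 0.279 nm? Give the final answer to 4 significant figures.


E = G*b^2/2
b = 0.279 nm = 2.79e-10 m
G = 31 GPa = 3.1e+10 Pa
E = 0.5 * 3.1e+10 * (2.79e-10)^2
E = 1.207e-09 J/m


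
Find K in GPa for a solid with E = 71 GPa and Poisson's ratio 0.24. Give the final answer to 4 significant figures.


K = E / (3*(1-2*nu))
K = 71 / (3*(1-2*0.24))
K = 45.51 GPa


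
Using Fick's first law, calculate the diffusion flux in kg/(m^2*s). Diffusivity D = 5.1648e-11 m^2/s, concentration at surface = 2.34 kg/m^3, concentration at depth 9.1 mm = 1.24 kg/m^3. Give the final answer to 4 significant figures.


J = -D * (dC/dx) = D * (C1 - C2) / dx
J = 5.1648e-11 * (2.34 - 1.24) / 9.1e-03
J = 6.243e-09 kg/(m^2*s)


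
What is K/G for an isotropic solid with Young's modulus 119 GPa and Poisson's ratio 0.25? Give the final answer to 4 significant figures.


G = E / (2*(1+nu))
G = 119 / (2*(1+0.25)) = 47.6 GPa
K = E / (3*(1-2*nu))
K = 119 / (3*(1-2*0.25)) = 79.3333 GPa
K/G = 79.3333 / 47.6 = 1.667


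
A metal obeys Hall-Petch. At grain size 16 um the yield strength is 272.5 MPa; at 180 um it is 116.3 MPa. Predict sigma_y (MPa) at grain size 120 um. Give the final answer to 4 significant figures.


sigma_y = sigma0 + k / sqrt(d)
1/sqrt(d1) = 1/sqrt(1.6e-05) = 250;  1/sqrt(d2) = 74.5356
k = (sigma1 - sigma2) / (1/sqrt(d1) - 1/sqrt(d2)) = (272.5 - 116.3) / (250 - 74.5356) = 0.890209 MPa*m^0.5
sigma0 = sigma1 - k/sqrt(d1) = 272.5 - 0.890209*250 = 49.9477 MPa
sigma_y(d3) = 49.9477 + 0.890209 / sqrt(1.2e-04) = 131.2 MPa


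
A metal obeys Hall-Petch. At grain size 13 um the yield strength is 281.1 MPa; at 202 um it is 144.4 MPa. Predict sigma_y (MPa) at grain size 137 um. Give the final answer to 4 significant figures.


sigma_y = sigma0 + k / sqrt(d)
1/sqrt(d1) = 1/sqrt(1.3e-05) = 277.35;  1/sqrt(d2) = 70.3598
k = (sigma1 - sigma2) / (1/sqrt(d1) - 1/sqrt(d2)) = (281.1 - 144.4) / (277.35 - 70.3598) = 0.660417 MPa*m^0.5
sigma0 = sigma1 - k/sqrt(d1) = 281.1 - 0.660417*277.35 = 97.9332 MPa
sigma_y(d3) = 97.9332 + 0.660417 / sqrt(1.37e-04) = 154.4 MPa
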